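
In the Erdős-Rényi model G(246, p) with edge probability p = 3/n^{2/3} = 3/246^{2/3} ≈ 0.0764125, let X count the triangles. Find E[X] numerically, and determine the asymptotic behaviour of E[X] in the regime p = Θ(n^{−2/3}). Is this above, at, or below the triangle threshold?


Number of potential triangles: C(246, 3) = 2450980.
Each occurs with probability p³ ≈ (0.0764125)³ ≈ 4.46162998e-04.
By linearity: E[X] = C(246, 3)·p³ ≈ 2450980 · 4.46162998e-04 ≈ 1093.536585.
Since α = 2/3 < 1, p = c/n^{2/3} ≫ 1/n is above the triangle threshold p ~ 1/n. Asymptotically E[X] ~ (c³/6)·n^{3(1−α)} = (3³/6)·n^{1} → ∞; triangles are abundant w.h.p.

E[X] ≈ 1093.536585; in regime p = Θ(1/n^{2/3}) E[X] diverges (above the triangle threshold p ~ 1/n).


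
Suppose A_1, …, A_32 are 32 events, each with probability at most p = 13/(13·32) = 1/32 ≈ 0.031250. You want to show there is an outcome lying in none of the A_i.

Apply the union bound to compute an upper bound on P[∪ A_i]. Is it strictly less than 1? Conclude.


Union bound: P[∪_{i=1}^{32} A_i] ≤ Σ_i P[A_i] ≤ 32·p = 32·(1/32) = 1.
Numerically: 1 ≈ 1.000000.
Is 1 < 1? NO.
Since the bound 1 is ≥ 1, the union bound is uninformative here; it does NOT by itself certify existence.

32·p = 1 ≈ 1.000000; existence NOT certified by the union bound.


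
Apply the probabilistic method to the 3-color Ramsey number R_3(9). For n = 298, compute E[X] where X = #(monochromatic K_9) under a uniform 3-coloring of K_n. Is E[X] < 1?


E[X] = C(298, 9) · 3^{1 − 36} = 45207677551849890 · 3^{−35} = 45207677551849890/50031545098999707.
As a reduced fraction: E[X] = 15069225850616630/16677181699666569 ≈ 0.90358.
Is E[X] < 1? YES.
Since E[X] < 1, there exists a 3-coloring of K_{298} with no monochromatic K_9; hence R_3(9) > 298.

E[X] = 15069225850616630/16677181699666569 ≈ 0.90358; E[X] < 1, so R_3(9) > 298.


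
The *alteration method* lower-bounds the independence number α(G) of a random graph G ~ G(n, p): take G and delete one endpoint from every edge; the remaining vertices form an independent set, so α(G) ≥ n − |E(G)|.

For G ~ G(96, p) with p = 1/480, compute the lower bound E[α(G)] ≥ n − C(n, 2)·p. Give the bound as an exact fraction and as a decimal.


E[|E(G)|] = C(96, 2)·p = 4560 · (1/480) = 19/2.
E[α(G)] ≥ n − E[|E(G)|] = 96 − 19/2 = 173/2.
Numerically: ≈ 86.5000.
(This is only a lower bound; the true E[α(G)] may be larger.)

E[α(G)] ≥ 173/2 ≈ 86.5000.


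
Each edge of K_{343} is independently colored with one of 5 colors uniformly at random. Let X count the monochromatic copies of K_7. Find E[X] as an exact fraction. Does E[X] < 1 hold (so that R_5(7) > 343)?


E[X] = C(343, 7) · 5^{1 − 21} = 104200375748469 · 5^{−20} = 104200375748469/95367431640625.
As a reduced fraction: E[X] = 104200375748469/95367431640625 ≈ 1.0926.
Is E[X] < 1? NO.
Since E[X] ≥ 1, the first-moment bound is inconclusive at n = 343; it does NOT by itself certify R_5(7) > 343.

E[X] = 104200375748469/95367431640625 ≈ 1.0926; E[X] ≥ 1; first-moment method inconclusive here.


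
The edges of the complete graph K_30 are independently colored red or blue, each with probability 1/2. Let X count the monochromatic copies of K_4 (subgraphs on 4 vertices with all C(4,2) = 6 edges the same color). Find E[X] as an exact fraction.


Let X = Σ_S X_S over the C(30, 4) = 27405 subsets S of size 4, where X_S = 1 if the K_4 on S is monochromatic.
For a fixed S, the K_4 on S has C(4, 2) = 6 edges. P[all 6 edges red] = (1/2)^6, and likewise for blue, so P[monochromatic] = 2·(1/2)^6 = 2^{1 − 6} = 1/32.
By linearity of expectation: E[X] = C(30, 4) · 2^{1 − 6} = 27405 · 1/32 = 27405/32.
Numerically: E[X] ≈ 856.40625.

E[X] = C(30,4)·2^(1−C(4,2)) = 27405/32 ≈ 856.40625.


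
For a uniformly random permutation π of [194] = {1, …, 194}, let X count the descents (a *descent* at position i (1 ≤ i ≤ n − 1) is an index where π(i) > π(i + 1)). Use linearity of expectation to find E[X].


Write X = Σ X_I over i = 1, …, 193, with X_I the indicator of one descent.
There are 193 indicators.
For each fixed i, the pair (π(i), π(i+1)) is a uniformly random ordered pair of distinct values from {1, …, 194}; by symmetry P[π(i) > π(i+1)] = 1/2.
By linearity: E[X] = 193 · (1/2) = (194 − 1) · (1/2) = 193/2 ≈ 96.5000.

E[X] = 193/2 = 96.5000.


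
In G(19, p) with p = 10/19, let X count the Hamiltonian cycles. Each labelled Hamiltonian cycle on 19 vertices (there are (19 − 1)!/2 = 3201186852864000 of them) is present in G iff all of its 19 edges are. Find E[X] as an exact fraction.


K_19 has (19 − 1)!/2 = 3201186852864000 labelled Hamiltonian cycles.
For each such Hamiltonian cycle H, let X_H = 1 if all 19 edges of H are present in G. Then P[X_H = 1] = p^{19} = (10/19)^{19} = 10000000000000000000/1978419655660313589123979.
By linearity of expectation: E[X] = Σ_H E[X_H] = 3201186852864000 · p^{19} = 3201186852864000 · 10000000000000000000/1978419655660313589123979 = 32011868528640000000000000000000000/1978419655660313589123979.
Numerically: E[X] ≈ 1.6181e+10.

E[X] = 3201186852864000 · (10/19)^{19} = 32011868528640000000000000000000000/1978419655660313589123979 ≈ 1.6181e+10.


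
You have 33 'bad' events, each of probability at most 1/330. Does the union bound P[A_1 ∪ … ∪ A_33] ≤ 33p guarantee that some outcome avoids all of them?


Union bound: P[∪_{i=1}^{33} A_i] ≤ Σ_i P[A_i] ≤ 33·p = 33·(1/330) = 1/10.
Numerically: 1/10 ≈ 0.100000.
Is 1/10 < 1? YES.
Since P[∪ A_i] ≤ 1/10 < 1, the complement has P[∩ A_i^c] ≥ 1 − 1/10 = 9/10 > 0, so some outcome avoids every A_i.

33·p = 1/10 ≈ 0.100000; existence CERTIFIED by the union bound.


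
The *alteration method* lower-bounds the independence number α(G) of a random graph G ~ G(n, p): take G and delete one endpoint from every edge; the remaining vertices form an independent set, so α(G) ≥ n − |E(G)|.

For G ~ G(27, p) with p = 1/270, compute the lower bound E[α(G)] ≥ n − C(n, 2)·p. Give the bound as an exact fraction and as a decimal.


E[|E(G)|] = C(27, 2)·p = 351 · (1/270) = 13/10.
E[α(G)] ≥ n − E[|E(G)|] = 27 − 13/10 = 257/10.
Numerically: ≈ 25.700.
(This is only a lower bound; the true E[α(G)] may be larger.)

E[α(G)] ≥ 257/10 ≈ 25.700.


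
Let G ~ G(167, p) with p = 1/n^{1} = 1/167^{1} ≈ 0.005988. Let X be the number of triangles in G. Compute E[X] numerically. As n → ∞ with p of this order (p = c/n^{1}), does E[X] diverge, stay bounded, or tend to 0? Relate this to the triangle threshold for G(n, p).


Number of potential triangles: C(167, 3) = 762355.
Each occurs with probability p³ ≈ (0.005988)³ ≈ 2.1470917e-07.
By linearity: E[X] = C(167, 3)·p³ ≈ 762355 · 2.1470917e-07 ≈ 0.16368.
Here α = 1, so p = 1/n is exactly at the triangle threshold p ~ 1/n. Asymptotically E[X] → c³/6 = 1³/6 = 1/6 ≈ 0.16667, a bounded constant. In this regime the triangle count is asymptotically Poisson(c³/6).

E[X] ≈ 0.16368; in regime p = Θ(1/n^{1}) E[X] stays bounded (at the triangle threshold p ~ 1/n).


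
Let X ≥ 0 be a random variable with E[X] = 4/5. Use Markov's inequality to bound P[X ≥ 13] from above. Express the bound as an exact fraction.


μ = E[X] = 4/5, a = 13.
Markov: P[X ≥ 13] ≤ μ/a = (4/5)/13 = 4/65.
Numerically: ≈ 0.062.
(Since a = 13 > μ = 0.800, the bound 4/65 is < 1 and informative.)

P[X ≥ 13] ≤ 4/65 ≈ 0.062.


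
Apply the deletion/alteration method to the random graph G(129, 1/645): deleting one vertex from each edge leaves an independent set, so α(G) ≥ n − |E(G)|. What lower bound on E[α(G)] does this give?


E[|E(G)|] = C(129, 2)·p = 8256 · (1/645) = 64/5.
E[α(G)] ≥ n − E[|E(G)|] = 129 − 64/5 = 581/5.
Numerically: ≈ 116.2000.
(This is only a lower bound; the true E[α(G)] may be larger.)

E[α(G)] ≥ 581/5 ≈ 116.2000.


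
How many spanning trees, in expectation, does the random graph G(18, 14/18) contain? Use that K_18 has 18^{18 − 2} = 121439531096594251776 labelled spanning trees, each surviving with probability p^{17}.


K_18 has 18^{18 − 2} = 121439531096594251776 labelled spanning trees.
For each such spanning tree H, let X_H = 1 if all 17 edges of H are present in G. Then P[X_H = 1] = p^{17} = (7/9)^{17} = 232630513987207/16677181699666569.
By linearity: E[X] = Σ_H E[X_H] = 121439531096594251776 · p^{17} = 121439531096594251776 · 232630513987207/16677181699666569 = 15245673364665597952/9.
Numerically: E[X] ≈ 1.694e+18.

E[X] = 121439531096594251776 · (7/9)^{17} = 15245673364665597952/9 ≈ 1.694e+18.


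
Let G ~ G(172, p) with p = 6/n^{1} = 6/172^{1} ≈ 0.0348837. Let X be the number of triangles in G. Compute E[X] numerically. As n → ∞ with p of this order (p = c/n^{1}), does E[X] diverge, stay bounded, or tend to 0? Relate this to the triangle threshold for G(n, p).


Number of potential triangles: C(172, 3) = 833340.
Each occurs with probability p³ ≈ (0.0348837)³ ≈ 4.24490925e-05.
By linearity: E[X] = C(172, 3)·p³ ≈ 833340 · 4.24490925e-05 ≈ 35.374527.
Here α = 1, so p = 6/n is exactly at the triangle threshold p ~ 1/n. Asymptotically E[X] → c³/6 = 6³/6 = 36 ≈ 36.000000, a bounded constant. In this regime the triangle count is asymptotically Poisson(c³/6).

E[X] ≈ 35.374527; in regime p = Θ(1/n^{1}) E[X] stays bounded (at the triangle threshold p ~ 1/n).


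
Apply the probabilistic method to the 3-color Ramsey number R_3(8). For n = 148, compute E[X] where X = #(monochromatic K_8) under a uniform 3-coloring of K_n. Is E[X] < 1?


E[X] = C(148, 8) · 3^{1 − 28} = 4709614623714 · 3^{−27} = 4709614623714/7625597484987.
As a reduced fraction: E[X] = 523290513746/847288609443 ≈ 0.6176060.
Is E[X] < 1? YES.
Since E[X] < 1, there exists a 3-coloring of K_{148} with no monochromatic K_8; hence R_3(8) > 148.

E[X] = 523290513746/847288609443 ≈ 0.6176060; E[X] < 1, so R_3(8) > 148.


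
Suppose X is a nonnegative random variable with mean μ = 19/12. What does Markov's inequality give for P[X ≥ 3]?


μ = E[X] = 19/12, a = 3.
Markov: P[X ≥ 3] ≤ μ/a = (19/12)/3 = 19/36.
Numerically: ≈ 0.527778.
(Since a = 3 > μ = 1.583333, the bound 19/36 is < 1 and informative.)

P[X ≥ 3] ≤ 19/36 ≈ 0.527778.


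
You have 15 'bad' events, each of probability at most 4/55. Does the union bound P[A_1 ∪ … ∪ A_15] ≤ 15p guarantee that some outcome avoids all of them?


Union bound: P[∪_{i=1}^{15} A_i] ≤ Σ_i P[A_i] ≤ 15·p = 15·(4/55) = 12/11.
Numerically: 12/11 ≈ 1.0909091.
Is 12/11 < 1? NO.
Since the bound 12/11 is ≥ 1, the union bound is uninformative here; it does NOT by itself certify existence.

15·p = 12/11 ≈ 1.0909091; existence NOT certified by the union bound.


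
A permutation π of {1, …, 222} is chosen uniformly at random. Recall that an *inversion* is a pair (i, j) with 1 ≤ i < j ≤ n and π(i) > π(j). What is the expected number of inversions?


Write X = Σ X_I over the C(222, 2) = 24531 pairs i < j, with X_I the indicator of one inversion.
There are 24531 indicators.
For each fixed pair i < j, the values π(i) and π(j) are two distinct elements of {1, …, 222} in uniformly random order; by symmetry P[π(i) > π(j)] = 1/2.
By linearity: E[X] = 24531 · (1/2) = C(222, 2) · (1/2) = 24531/2 = 24531/2 ≈ 12265.50000.

E[X] = 24531/2 = 12265.50000.


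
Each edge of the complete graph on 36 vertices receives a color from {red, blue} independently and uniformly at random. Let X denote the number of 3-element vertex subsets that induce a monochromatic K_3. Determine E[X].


Let X = Σ_S X_S over the C(36, 3) = 7140 subsets S of size 3, where X_S = 1 if the K_3 on S is monochromatic.
For a fixed S, the K_3 on S has C(3, 2) = 3 edges. P[all 3 edges red] = (1/2)^3, and likewise for blue, so P[monochromatic] = 2·(1/2)^3 = 2^{1 − 3} = 1/4.
By linearity of expectation: E[X] = C(36, 3) · 2^{1 − 3} = 7140 · 1/4 = 1785.
Numerically: E[X] ≈ 1785.000.

E[X] = C(36,3)·2^(1−C(3,2)) = 1785 ≈ 1785.000.


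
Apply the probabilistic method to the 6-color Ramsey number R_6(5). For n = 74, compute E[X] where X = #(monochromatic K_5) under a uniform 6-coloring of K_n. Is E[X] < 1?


E[X] = C(74, 5) · 6^{1 − 10} = 16108764 · 6^{−9} = 16108764/10077696.
As a reduced fraction: E[X] = 1342397/839808 ≈ 1.5984570.
Is E[X] < 1? NO.
Since E[X] ≥ 1, the first-moment bound is inconclusive at n = 74; it does NOT by itself certify R_6(5) > 74.

E[X] = 1342397/839808 ≈ 1.5984570; E[X] ≥ 1; first-moment method inconclusive here.


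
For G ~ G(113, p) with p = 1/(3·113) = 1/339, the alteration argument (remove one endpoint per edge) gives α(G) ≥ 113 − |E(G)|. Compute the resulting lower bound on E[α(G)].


E[|E(G)|] = C(113, 2)·p = 6328 · (1/339) = 56/3.
E[α(G)] ≥ n − E[|E(G)|] = 113 − 56/3 = 283/3.
Numerically: ≈ 94.33333.
(This is only a lower bound; the true E[α(G)] may be larger.)

E[α(G)] ≥ 283/3 ≈ 94.33333.


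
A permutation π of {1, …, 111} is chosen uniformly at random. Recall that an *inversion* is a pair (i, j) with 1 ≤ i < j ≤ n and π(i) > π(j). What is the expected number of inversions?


Write X = Σ X_I over the C(111, 2) = 6105 pairs i < j, with X_I the indicator of one inversion.
There are 6105 indicators.
For each fixed pair i < j, the values π(i) and π(j) are two distinct elements of {1, …, 111} in uniformly random order; by symmetry P[π(i) > π(j)] = 1/2.
By linearity: E[X] = 6105 · (1/2) = C(111, 2) · (1/2) = 6105/2 = 6105/2 ≈ 3052.500000.

E[X] = 6105/2 = 3052.500000.


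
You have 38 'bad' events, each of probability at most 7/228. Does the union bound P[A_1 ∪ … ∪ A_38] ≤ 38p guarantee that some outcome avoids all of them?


Union bound: P[∪_{i=1}^{38} A_i] ≤ Σ_i P[A_i] ≤ 38·p = 38·(7/228) = 7/6.
Numerically: 7/6 ≈ 1.167.
Is 7/6 < 1? NO.
Since the bound 7/6 is ≥ 1, the union bound is uninformative here; it does NOT by itself certify existence.

38·p = 7/6 ≈ 1.167; existence NOT certified by the union bound.


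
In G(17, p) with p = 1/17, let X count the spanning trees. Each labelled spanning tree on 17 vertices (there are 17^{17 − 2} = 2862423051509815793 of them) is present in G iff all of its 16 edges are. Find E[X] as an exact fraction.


K_17 has 17^{17 − 2} = 2862423051509815793 labelled spanning trees.
For each such spanning tree H, let X_H = 1 if all 16 edges of H are present in G. Then P[X_H = 1] = p^{16} = (1/17)^{16} = 1/48661191875666868481.
By linearity: E[X] = Σ_H E[X_H] = 2862423051509815793 · p^{16} = 2862423051509815793 · 1/48661191875666868481 = 1/17.
Numerically: E[X] ≈ 0.0588.

E[X] = 2862423051509815793 · (1/17)^{16} = 1/17 ≈ 0.0588.


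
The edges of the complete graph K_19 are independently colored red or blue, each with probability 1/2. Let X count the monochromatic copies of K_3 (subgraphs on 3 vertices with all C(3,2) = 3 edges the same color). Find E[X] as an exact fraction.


Let X = Σ_S X_S over the C(19, 3) = 969 subsets S of size 3, where X_S = 1 if the K_3 on S is monochromatic.
For a fixed S, the K_3 on S has C(3, 2) = 3 edges. P[all 3 edges red] = (1/2)^3, and likewise for blue, so P[monochromatic] = 2·(1/2)^3 = 2^{1 − 3} = 1/4.
By linearity: E[X] = C(19, 3) · 2^{1 − 3} = 969 · 1/4 = 969/4.
Numerically: E[X] ≈ 242.25000.

E[X] = C(19,3)·2^(1−C(3,2)) = 969/4 ≈ 242.25000.


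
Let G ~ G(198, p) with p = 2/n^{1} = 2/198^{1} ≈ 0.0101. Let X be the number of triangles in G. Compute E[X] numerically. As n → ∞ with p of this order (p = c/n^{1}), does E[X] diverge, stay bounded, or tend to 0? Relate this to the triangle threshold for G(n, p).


Number of potential triangles: C(198, 3) = 1274196.
Each occurs with probability p³ ≈ (0.0101)³ ≈ 1.03061e-06.
By linearity: E[X] = C(198, 3)·p³ ≈ 1274196 · 1.03061e-06 ≈ 1.313.
Here α = 1, so p = 2/n is exactly at the triangle threshold p ~ 1/n. Asymptotically E[X] → c³/6 = 2³/6 = 4/3 ≈ 1.333, a bounded constant. In this regime the triangle count is asymptotically Poisson(c³/6).

E[X] ≈ 1.313; in regime p = Θ(1/n^{1}) E[X] stays bounded (at the triangle threshold p ~ 1/n).


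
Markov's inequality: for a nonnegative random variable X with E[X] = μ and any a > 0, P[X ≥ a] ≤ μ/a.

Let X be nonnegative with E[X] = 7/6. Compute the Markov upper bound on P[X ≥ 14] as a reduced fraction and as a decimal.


μ = E[X] = 7/6, a = 14.
Markov: P[X ≥ 14] ≤ μ/a = (7/6)/14 = 1/12.
Numerically: ≈ 0.083.
(Since a = 14 > μ = 1.167, the bound 1/12 is < 1 and informative.)

P[X ≥ 14] ≤ 1/12 ≈ 0.083.


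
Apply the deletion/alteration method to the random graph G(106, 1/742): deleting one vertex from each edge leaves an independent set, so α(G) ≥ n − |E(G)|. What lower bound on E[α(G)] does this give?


E[|E(G)|] = C(106, 2)·p = 5565 · (1/742) = 15/2.
E[α(G)] ≥ n − E[|E(G)|] = 106 − 15/2 = 197/2.
Numerically: ≈ 98.500000.
(This is only a lower bound; the true E[α(G)] may be larger.)

E[α(G)] ≥ 197/2 ≈ 98.500000.


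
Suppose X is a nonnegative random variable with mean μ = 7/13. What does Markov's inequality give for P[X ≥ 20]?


μ = E[X] = 7/13, a = 20.
Markov: P[X ≥ 20] ≤ μ/a = (7/13)/20 = 7/260.
Numerically: ≈ 0.02692.
(Since a = 20 > μ = 0.53846, the bound 7/260 is < 1 and informative.)

P[X ≥ 20] ≤ 7/260 ≈ 0.02692.


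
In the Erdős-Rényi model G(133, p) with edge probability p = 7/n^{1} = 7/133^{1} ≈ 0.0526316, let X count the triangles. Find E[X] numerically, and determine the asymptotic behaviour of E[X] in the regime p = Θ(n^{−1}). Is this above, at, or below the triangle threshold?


Number of potential triangles: C(133, 3) = 383306.
Each occurs with probability p³ ≈ (0.0526316)³ ≈ 1.45793847e-04.
By linearity: E[X] = C(133, 3)·p³ ≈ 383306 · 1.45793847e-04 ≈ 55.883657.
Here α = 1, so p = 7/n is exactly at the triangle threshold p ~ 1/n. Asymptotically E[X] → c³/6 = 7³/6 = 343/6 ≈ 57.166667, a bounded constant. In this regime the triangle count is asymptotically Poisson(c³/6).

E[X] ≈ 55.883657; in regime p = Θ(1/n^{1}) E[X] stays bounded (at the triangle threshold p ~ 1/n).


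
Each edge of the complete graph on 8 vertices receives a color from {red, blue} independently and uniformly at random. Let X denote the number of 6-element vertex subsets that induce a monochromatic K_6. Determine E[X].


Let X = Σ_S X_S over the C(8, 6) = 28 subsets S of size 6, where X_S = 1 if the K_6 on S is monochromatic.
For a fixed S, the K_6 on S has C(6, 2) = 15 edges. P[all 15 edges red] = (1/2)^15, and likewise for blue, so P[monochromatic] = 2·(1/2)^15 = 2^{1 − 15} = 1/16384.
Summing: E[X] = C(8, 6) · 2^{1 − 15} = 28 · 1/16384 = 7/4096.
Numerically: E[X] ≈ 0.001709.

E[X] = C(8,6)·2^(1−C(6,2)) = 7/4096 ≈ 0.001709.


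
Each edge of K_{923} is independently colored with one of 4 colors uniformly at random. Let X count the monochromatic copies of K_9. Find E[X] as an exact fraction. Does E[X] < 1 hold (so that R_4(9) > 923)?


E[X] = C(923, 9) · 4^{1 − 36} = 1288430932418687114265 · 4^{−35} = 1288430932418687114265/1180591620717411303424.
As a reduced fraction: E[X] = 1288430932418687114265/1180591620717411303424 ≈ 1.091343.
Is E[X] < 1? NO.
Since E[X] ≥ 1, the first-moment bound is inconclusive at n = 923; it does NOT by itself certify R_4(9) > 923.

E[X] = 1288430932418687114265/1180591620717411303424 ≈ 1.091343; E[X] ≥ 1; first-moment method inconclusive here.


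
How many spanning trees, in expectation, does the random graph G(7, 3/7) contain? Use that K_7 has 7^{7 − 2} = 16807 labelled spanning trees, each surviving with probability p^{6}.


K_7 has 7^{7 − 2} = 16807 labelled spanning trees.
For each such spanning tree H, let X_H = 1 if all 6 edges of H are present in G. Then P[X_H = 1] = p^{6} = (3/7)^{6} = 729/117649.
Summing the indicators: E[X] = Σ_H E[X_H] = 16807 · p^{6} = 16807 · 729/117649 = 729/7.
Numerically: E[X] ≈ 104.143.

E[X] = 16807 · (3/7)^{6} = 729/7 ≈ 104.143.


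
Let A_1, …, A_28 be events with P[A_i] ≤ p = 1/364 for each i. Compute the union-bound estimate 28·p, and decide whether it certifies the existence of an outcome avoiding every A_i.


Union bound: P[∪_{i=1}^{28} A_i] ≤ Σ_i P[A_i] ≤ 28·p = 28·(1/364) = 1/13.
Numerically: 1/13 ≈ 0.0769.
Is 1/13 < 1? YES.
Since P[∪ A_i] ≤ 1/13 < 1, the complement has P[∩ A_i^c] ≥ 1 − 1/13 = 12/13 > 0, so some outcome avoids every A_i.

28·p = 1/13 ≈ 0.0769; existence CERTIFIED by the union bound.


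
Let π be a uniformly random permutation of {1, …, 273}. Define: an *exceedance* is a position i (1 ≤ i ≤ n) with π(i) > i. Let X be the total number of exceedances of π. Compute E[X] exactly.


Write X = Σ_{i=1}^{273} X_i, where X_i = 1_{π(i) > i}.
For each fixed i, π(i) is uniform over {1, …, 273} (marginal of a uniform permutation), so P[π(i) > i] = (n − i)/n. Summing: Σ_{i=1}^{273} (n − i)/n = (0 + 1 + … + 272)/273 = 273(273 − 1)/(2·273) = (273 − 1)/2.
Hence E[X] = Σ_{i=1}^{273} (273 − i)/273 = 136 ≈ 136.000000.

E[X] = 136 = 136.000000.


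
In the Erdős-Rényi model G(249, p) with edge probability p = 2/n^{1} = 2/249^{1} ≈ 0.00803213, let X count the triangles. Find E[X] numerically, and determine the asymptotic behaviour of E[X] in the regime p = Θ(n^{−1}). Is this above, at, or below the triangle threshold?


Number of potential triangles: C(249, 3) = 2542124.
Each occurs with probability p³ ≈ (0.00803213)³ ≈ 5.18193482e-07.
By linearity: E[X] = C(249, 3)·p³ ≈ 2542124 · 5.18193482e-07 ≈ 1.317312.
Here α = 1, so p = 2/n is exactly at the triangle threshold p ~ 1/n. Asymptotically E[X] → c³/6 = 2³/6 = 4/3 ≈ 1.333333, a bounded constant. In this regime the triangle count is asymptotically Poisson(c³/6).

E[X] ≈ 1.317312; in regime p = Θ(1/n^{1}) E[X] stays bounded (at the triangle threshold p ~ 1/n).


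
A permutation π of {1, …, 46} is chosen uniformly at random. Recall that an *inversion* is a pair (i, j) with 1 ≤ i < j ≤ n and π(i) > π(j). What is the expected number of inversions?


Write X = Σ X_I over the C(46, 2) = 1035 pairs i < j, with X_I the indicator of one inversion.
There are 1035 indicators.
For each fixed pair i < j, the values π(i) and π(j) are two distinct elements of {1, …, 46} in uniformly random order; by symmetry P[π(i) > π(j)] = 1/2.
By linearity: E[X] = 1035 · (1/2) = C(46, 2) · (1/2) = 1035/2 = 1035/2 ≈ 517.50000.

E[X] = 1035/2 = 517.50000.


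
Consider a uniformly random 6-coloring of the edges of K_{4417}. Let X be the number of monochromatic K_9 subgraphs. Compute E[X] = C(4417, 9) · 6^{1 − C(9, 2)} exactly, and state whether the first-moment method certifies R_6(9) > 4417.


E[X] = C(4417, 9) · 6^{1 − 36} = 1749208766098544225331185560 · 6^{−35} = 1749208766098544225331185560/1719070799748422591028658176.
As a reduced fraction: E[X] = 218651095762318028166398195/214883849968552823878582272 ≈ 1.01753.
Is E[X] < 1? NO.
Since E[X] ≥ 1, the first-moment bound is inconclusive at n = 4417; it does NOT by itself certify R_6(9) > 4417.

E[X] = 218651095762318028166398195/214883849968552823878582272 ≈ 1.01753; E[X] ≥ 1; first-moment method inconclusive here.


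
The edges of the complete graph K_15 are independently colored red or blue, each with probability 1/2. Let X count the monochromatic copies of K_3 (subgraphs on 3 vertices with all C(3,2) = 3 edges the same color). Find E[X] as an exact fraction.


Let X = Σ_S X_S over the C(15, 3) = 455 subsets S of size 3, where X_S = 1 if the K_3 on S is monochromatic.
For a fixed S, the K_3 on S has C(3, 2) = 3 edges. P[all 3 edges red] = (1/2)^3, and likewise for blue, so P[monochromatic] = 2·(1/2)^3 = 2^{1 − 3} = 1/4.
Summing: E[X] = C(15, 3) · 2^{1 − 3} = 455 · 1/4 = 455/4.
Numerically: E[X] ≈ 113.75000.

E[X] = C(15,3)·2^(1−C(3,2)) = 455/4 ≈ 113.75000.


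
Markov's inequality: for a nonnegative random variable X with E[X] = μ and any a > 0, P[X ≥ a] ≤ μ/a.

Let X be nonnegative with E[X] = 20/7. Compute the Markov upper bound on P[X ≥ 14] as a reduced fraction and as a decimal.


μ = E[X] = 20/7, a = 14.
Markov: P[X ≥ 14] ≤ μ/a = (20/7)/14 = 10/49.
Numerically: ≈ 0.20408.
(Since a = 14 > μ = 2.85714, the bound 10/49 is < 1 and informative.)

P[X ≥ 14] ≤ 10/49 ≈ 0.20408.


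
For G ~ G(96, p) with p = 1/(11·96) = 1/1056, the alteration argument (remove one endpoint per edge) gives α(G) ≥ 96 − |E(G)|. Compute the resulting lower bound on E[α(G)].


E[|E(G)|] = C(96, 2)·p = 4560 · (1/1056) = 95/22.
E[α(G)] ≥ n − E[|E(G)|] = 96 − 95/22 = 2017/22.
Numerically: ≈ 91.68182.
(This is only a lower bound; the true E[α(G)] may be larger.)

E[α(G)] ≥ 2017/22 ≈ 91.68182.


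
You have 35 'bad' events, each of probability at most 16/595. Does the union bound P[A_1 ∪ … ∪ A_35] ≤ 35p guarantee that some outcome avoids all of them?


Union bound: P[∪_{i=1}^{35} A_i] ≤ Σ_i P[A_i] ≤ 35·p = 35·(16/595) = 16/17.
Numerically: 16/17 ≈ 0.941.
Is 16/17 < 1? YES.
Since P[∪ A_i] ≤ 16/17 < 1, the complement has P[∩ A_i^c] ≥ 1 − 16/17 = 1/17 > 0, so some outcome avoids every A_i.

35·p = 16/17 ≈ 0.941; existence CERTIFIED by the union bound.


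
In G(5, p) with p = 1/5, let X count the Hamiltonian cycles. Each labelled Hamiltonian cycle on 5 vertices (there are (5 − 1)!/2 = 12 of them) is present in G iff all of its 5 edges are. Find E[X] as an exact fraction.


K_5 has (5 − 1)!/2 = 12 labelled Hamiltonian cycles.
For each such Hamiltonian cycle H, let X_H = 1 if all 5 edges of H are present in G. Then P[X_H = 1] = p^{5} = (1/5)^{5} = 1/3125.
By linearity: E[X] = Σ_H E[X_H] = 12 · p^{5} = 12 · 1/3125 = 12/3125.
Numerically: E[X] ≈ 0.00384.

E[X] = 12 · (1/5)^{5} = 12/3125 ≈ 0.00384.


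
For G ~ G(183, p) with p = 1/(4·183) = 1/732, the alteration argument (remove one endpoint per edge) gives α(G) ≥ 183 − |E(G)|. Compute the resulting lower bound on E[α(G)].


E[|E(G)|] = C(183, 2)·p = 16653 · (1/732) = 91/4.
E[α(G)] ≥ n − E[|E(G)|] = 183 − 91/4 = 641/4.
Numerically: ≈ 160.250.
(This is only a lower bound; the true E[α(G)] may be larger.)

E[α(G)] ≥ 641/4 ≈ 160.250.


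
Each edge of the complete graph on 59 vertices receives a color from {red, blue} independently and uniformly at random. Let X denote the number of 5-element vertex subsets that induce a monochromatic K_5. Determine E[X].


Let X = Σ_S X_S over the C(59, 5) = 5006386 subsets S of size 5, where X_S = 1 if the K_5 on S is monochromatic.
For a fixed S, the K_5 on S has C(5, 2) = 10 edges. P[all 10 edges red] = (1/2)^10, and likewise for blue, so P[monochromatic] = 2·(1/2)^10 = 2^{1 − 10} = 1/512.
Summing: E[X] = C(59, 5) · 2^{1 − 10} = 5006386 · 1/512 = 2503193/256.
Numerically: E[X] ≈ 9778.0977.

E[X] = C(59,5)·2^(1−C(5,2)) = 2503193/256 ≈ 9778.0977.


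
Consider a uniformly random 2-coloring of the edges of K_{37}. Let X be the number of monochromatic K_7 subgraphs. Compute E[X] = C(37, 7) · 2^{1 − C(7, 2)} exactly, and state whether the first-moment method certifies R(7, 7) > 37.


E[X] = C(37, 7) · 2^{1 − 21} = 10295472 · 2^{−20} = 10295472/1048576.
As a reduced fraction: E[X] = 643467/65536 ≈ 9.818527.
Is E[X] < 1? NO.
Since E[X] ≥ 1, the first-moment bound is inconclusive at n = 37; it does NOT by itself certify R(7, 7) > 37.

E[X] = 643467/65536 ≈ 9.818527; E[X] ≥ 1; first-moment method inconclusive here.


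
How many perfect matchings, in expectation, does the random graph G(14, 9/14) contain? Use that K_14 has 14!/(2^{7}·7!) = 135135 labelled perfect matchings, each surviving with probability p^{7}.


K_14 has 14!/(2^{7}·7!) = 135135 labelled perfect matchings.
For each such perfect matching H, let X_H = 1 if all 7 edges of H are present in G. Then P[X_H = 1] = p^{7} = (9/14)^{7} = 4782969/105413504.
Summing the indicators: E[X] = Σ_H E[X_H] = 135135 · p^{7} = 135135 · 4782969/105413504 = 92335216545/15059072.
Numerically: E[X] ≈ 6.13e+03.

E[X] = 135135 · (9/14)^{7} = 92335216545/15059072 ≈ 6.13e+03.


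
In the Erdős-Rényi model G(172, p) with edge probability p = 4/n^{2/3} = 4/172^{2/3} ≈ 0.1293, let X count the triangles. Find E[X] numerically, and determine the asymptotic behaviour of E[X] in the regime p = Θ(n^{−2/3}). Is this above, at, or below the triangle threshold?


Number of potential triangles: C(172, 3) = 833340.
Each occurs with probability p³ ≈ (0.1293)³ ≈ 2.163332e-03.
By linearity: E[X] = C(172, 3)·p³ ≈ 833340 · 2.163332e-03 ≈ 1802.7907.
Since α = 2/3 < 1, p = c/n^{2/3} ≫ 1/n is above the triangle threshold p ~ 1/n. Asymptotically E[X] ~ (c³/6)·n^{3(1−α)} = (4³/6)·n^{1} → ∞; triangles are abundant w.h.p.

E[X] ≈ 1802.7907; in regime p = Θ(1/n^{2/3}) E[X] diverges (above the triangle threshold p ~ 1/n).


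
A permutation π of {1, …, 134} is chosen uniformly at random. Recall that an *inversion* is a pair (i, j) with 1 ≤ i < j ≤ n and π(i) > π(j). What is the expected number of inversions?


Write X = Σ X_I over the C(134, 2) = 8911 pairs i < j, with X_I the indicator of one inversion.
There are 8911 indicators.
For each fixed pair i < j, the values π(i) and π(j) are two distinct elements of {1, …, 134} in uniformly random order; by symmetry P[π(i) > π(j)] = 1/2.
By linearity: E[X] = 8911 · (1/2) = C(134, 2) · (1/2) = 8911/2 = 8911/2 ≈ 4455.500000.

E[X] = 8911/2 = 4455.500000.


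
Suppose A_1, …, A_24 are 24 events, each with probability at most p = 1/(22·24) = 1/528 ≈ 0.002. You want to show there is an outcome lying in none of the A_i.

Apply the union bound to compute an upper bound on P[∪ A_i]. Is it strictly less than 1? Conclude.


Union bound: P[∪_{i=1}^{24} A_i] ≤ Σ_i P[A_i] ≤ 24·p = 24·(1/528) = 1/22.
Numerically: 1/22 ≈ 0.045.
Is 1/22 < 1? YES.
Since P[∪ A_i] ≤ 1/22 < 1, the complement has P[∩ A_i^c] ≥ 1 − 1/22 = 21/22 > 0, so some outcome avoids every A_i.

24·p = 1/22 ≈ 0.045; existence CERTIFIED by the union bound.


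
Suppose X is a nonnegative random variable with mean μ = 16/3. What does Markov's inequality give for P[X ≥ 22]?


μ = E[X] = 16/3, a = 22.
Markov: P[X ≥ 22] ≤ μ/a = (16/3)/22 = 8/33.
Numerically: ≈ 0.24242.
(Since a = 22 > μ = 5.33333, the bound 8/33 is < 1 and informative.)

P[X ≥ 22] ≤ 8/33 ≈ 0.24242.


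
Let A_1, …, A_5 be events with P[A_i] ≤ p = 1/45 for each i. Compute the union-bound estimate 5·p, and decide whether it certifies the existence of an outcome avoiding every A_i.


Union bound: P[∪_{i=1}^{5} A_i] ≤ Σ_i P[A_i] ≤ 5·p = 5·(1/45) = 1/9.
Numerically: 1/9 ≈ 0.1111.
Is 1/9 < 1? YES.
Since P[∪ A_i] ≤ 1/9 < 1, the complement has P[∩ A_i^c] ≥ 1 − 1/9 = 8/9 > 0, so some outcome avoids every A_i.

5·p = 1/9 ≈ 0.1111; existence CERTIFIED by the union bound.


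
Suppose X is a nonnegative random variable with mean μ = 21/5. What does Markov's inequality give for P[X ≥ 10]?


μ = E[X] = 21/5, a = 10.
Markov: P[X ≥ 10] ≤ μ/a = (21/5)/10 = 21/50.
Numerically: ≈ 0.42000.
(Since a = 10 > μ = 4.20000, the bound 21/50 is < 1 and informative.)

P[X ≥ 10] ≤ 21/50 ≈ 0.42000.


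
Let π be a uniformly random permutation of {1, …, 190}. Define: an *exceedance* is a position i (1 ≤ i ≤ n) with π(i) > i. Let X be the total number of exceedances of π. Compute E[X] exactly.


Write X = Σ_{i=1}^{190} X_i, where X_i = 1_{π(i) > i}.
For each fixed i, π(i) is uniform over {1, …, 190} (marginal of a uniform permutation), so P[π(i) > i] = (n − i)/n. Summing: Σ_{i=1}^{190} (n − i)/n = (0 + 1 + … + 189)/190 = 190(190 − 1)/(2·190) = (190 − 1)/2.
Hence E[X] = Σ_{i=1}^{190} (190 − i)/190 = 189/2 ≈ 94.50000.

E[X] = 189/2 = 94.50000.


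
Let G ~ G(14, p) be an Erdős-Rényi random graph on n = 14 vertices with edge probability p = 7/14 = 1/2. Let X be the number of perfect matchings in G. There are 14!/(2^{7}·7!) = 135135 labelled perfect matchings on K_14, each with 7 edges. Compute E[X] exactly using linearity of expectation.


K_14 has 14!/(2^{7}·7!) = 135135 labelled perfect matchings.
For each such perfect matching H, let X_H = 1 if all 7 edges of H are present in G. Then P[X_H = 1] = p^{7} = (1/2)^{7} = 1/128.
By linearity: E[X] = Σ_H E[X_H] = 135135 · p^{7} = 135135 · 1/128 = 135135/128.
Numerically: E[X] ≈ 1.06e+03.

E[X] = 135135 · (1/2)^{7} = 135135/128 ≈ 1.06e+03.


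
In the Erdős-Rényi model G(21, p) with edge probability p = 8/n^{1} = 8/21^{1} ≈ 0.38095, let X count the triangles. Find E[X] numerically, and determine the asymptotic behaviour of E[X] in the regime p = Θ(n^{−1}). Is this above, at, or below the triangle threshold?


Number of potential triangles: C(21, 3) = 1330.
Each occurs with probability p³ ≈ (0.38095)³ ≈ 5.5285606e-02.
By linearity: E[X] = C(21, 3)·p³ ≈ 1330 · 5.5285606e-02 ≈ 73.52986.
Here α = 1, so p = 8/n is exactly at the triangle threshold p ~ 1/n. Asymptotically E[X] → c³/6 = 8³/6 = 256/3 ≈ 85.33333, a bounded constant. In this regime the triangle count is asymptotically Poisson(c³/6).

E[X] ≈ 73.52986; in regime p = Θ(1/n^{1}) E[X] stays bounded (at the triangle threshold p ~ 1/n).


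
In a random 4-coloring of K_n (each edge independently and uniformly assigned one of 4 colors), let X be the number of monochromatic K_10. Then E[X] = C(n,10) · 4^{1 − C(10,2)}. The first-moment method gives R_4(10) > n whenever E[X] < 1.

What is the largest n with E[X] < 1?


We need C(n, 10) · 4^{1 − 45} < 1, i.e. C(n, 10) < 4^{45 − 1} = 309485009821345068724781056.
Check values of n near the boundary:
  n = 2021: C(2021, 10) = 306347841644770462864800616; 306347841644770462864800616 < 309485009821345068724781056? YES
  n = 2022: C(2022, 10) = 307870445231474093395937796; 307870445231474093395937796 < 309485009821345068724781056? YES
  n = 2023: C(2023, 10) = 309399856285778485315440716; 309399856285778485315440716 < 309485009821345068724781056? YES
  n = 2024: C(2024, 10) = 310936101848269937576192656; 310936101848269937576192656 < 309485009821345068724781056? NO
The largest n with C(n, 10) < 309485009821345068724781056 is n = 2023 (where E[X] = 77349964071444621328860179/77371252455336267181195264 ≈ 0.999725). Hence R_4(10) > 2023, i.e. R_4(10) ≥ 2024.

Largest n = 2023; hence R_4(10) > 2023.


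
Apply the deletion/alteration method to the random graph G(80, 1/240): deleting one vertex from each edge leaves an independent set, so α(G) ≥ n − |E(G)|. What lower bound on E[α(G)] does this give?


E[|E(G)|] = C(80, 2)·p = 3160 · (1/240) = 79/6.
E[α(G)] ≥ n − E[|E(G)|] = 80 − 79/6 = 401/6.
Numerically: ≈ 66.833.
(This is only a lower bound; the true E[α(G)] may be larger.)

E[α(G)] ≥ 401/6 ≈ 66.833.


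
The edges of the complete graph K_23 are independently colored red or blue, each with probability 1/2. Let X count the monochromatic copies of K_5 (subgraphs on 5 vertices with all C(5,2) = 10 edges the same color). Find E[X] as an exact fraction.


Let X = Σ_S X_S over the C(23, 5) = 33649 subsets S of size 5, where X_S = 1 if the K_5 on S is monochromatic.
For a fixed S, the K_5 on S has C(5, 2) = 10 edges. P[all 10 edges red] = (1/2)^10, and likewise for blue, so P[monochromatic] = 2·(1/2)^10 = 2^{1 − 10} = 1/512.
By linearity of expectation: E[X] = C(23, 5) · 2^{1 − 10} = 33649 · 1/512 = 33649/512.
Numerically: E[X] ≈ 65.7207.

E[X] = C(23,5)·2^(1−C(5,2)) = 33649/512 ≈ 65.7207.


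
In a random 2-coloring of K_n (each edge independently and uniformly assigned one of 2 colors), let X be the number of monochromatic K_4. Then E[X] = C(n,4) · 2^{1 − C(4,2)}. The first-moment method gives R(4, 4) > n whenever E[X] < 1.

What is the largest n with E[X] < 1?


We need C(n, 4) · 2^{1 − 6} < 1, i.e. C(n, 4) < 2^{6 − 1} = 32.
Check values of n near the boundary:
  n = 4: C(4, 4) = 1; 1 < 32? YES
  n = 5: C(5, 4) = 5; 5 < 32? YES
  n = 6: C(6, 4) = 15; 15 < 32? YES
  n = 7: C(7, 4) = 35; 35 < 32? NO
  n = 8: C(8, 4) = 70; 70 < 32? NO
The largest n with C(n, 4) < 32 is n = 6 (where E[X] = 15/32 ≈ 0.468750). Hence R(4, 4) > 6, i.e. R(4, 4) ≥ 7.

Largest n = 6; hence R(4, 4) > 6.


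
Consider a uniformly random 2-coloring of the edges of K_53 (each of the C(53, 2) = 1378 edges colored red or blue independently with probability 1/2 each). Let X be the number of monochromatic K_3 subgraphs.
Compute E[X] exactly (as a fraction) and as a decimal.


Let X = Σ_S X_S over the C(53, 3) = 23426 subsets S of size 3, where X_S = 1 if the K_3 on S is monochromatic.
For a fixed S, the K_3 on S has C(3, 2) = 3 edges. P[all 3 edges red] = (1/2)^3, and likewise for blue, so P[monochromatic] = 2·(1/2)^3 = 2^{1 − 3} = 1/4.
Summing: E[X] = C(53, 3) · 2^{1 − 3} = 23426 · 1/4 = 11713/2.
Numerically: E[X] ≈ 5856.5000.

E[X] = C(53,3)·2^(1−C(3,2)) = 11713/2 ≈ 5856.5000.


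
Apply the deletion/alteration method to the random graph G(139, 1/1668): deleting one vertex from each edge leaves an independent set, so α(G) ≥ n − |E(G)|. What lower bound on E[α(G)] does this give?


E[|E(G)|] = C(139, 2)·p = 9591 · (1/1668) = 23/4.
E[α(G)] ≥ n − E[|E(G)|] = 139 − 23/4 = 533/4.
Numerically: ≈ 133.25000.
(This is only a lower bound; the true E[α(G)] may be larger.)

E[α(G)] ≥ 533/4 ≈ 133.25000.


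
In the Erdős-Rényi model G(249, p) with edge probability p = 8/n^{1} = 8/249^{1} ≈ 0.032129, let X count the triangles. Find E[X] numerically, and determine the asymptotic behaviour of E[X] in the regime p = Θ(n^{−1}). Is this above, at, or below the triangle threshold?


Number of potential triangles: C(249, 3) = 2542124.
Each occurs with probability p³ ≈ (0.032129)³ ≈ 3.3164383e-05.
By linearity: E[X] = C(249, 3)·p³ ≈ 2542124 · 3.3164383e-05 ≈ 84.30797.
Here α = 1, so p = 8/n is exactly at the triangle threshold p ~ 1/n. Asymptotically E[X] → c³/6 = 8³/6 = 256/3 ≈ 85.33333, a bounded constant. In this regime the triangle count is asymptotically Poisson(c³/6).

E[X] ≈ 84.30797; in regime p = Θ(1/n^{1}) E[X] stays bounded (at the triangle threshold p ~ 1/n).


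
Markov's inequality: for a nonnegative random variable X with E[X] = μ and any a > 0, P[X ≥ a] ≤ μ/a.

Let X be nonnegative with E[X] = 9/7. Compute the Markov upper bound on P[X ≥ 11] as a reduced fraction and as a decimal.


μ = E[X] = 9/7, a = 11.
Markov: P[X ≥ 11] ≤ μ/a = (9/7)/11 = 9/77.
Numerically: ≈ 0.11688.
(Since a = 11 > μ = 1.28571, the bound 9/77 is < 1 and informative.)

P[X ≥ 11] ≤ 9/77 ≈ 0.11688.


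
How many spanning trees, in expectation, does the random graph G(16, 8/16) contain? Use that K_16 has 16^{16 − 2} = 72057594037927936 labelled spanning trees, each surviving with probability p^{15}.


K_16 has 16^{16 − 2} = 72057594037927936 labelled spanning trees.
For each such spanning tree H, let X_H = 1 if all 15 edges of H are present in G. Then P[X_H = 1] = p^{15} = (1/2)^{15} = 1/32768.
Summing the indicators: E[X] = Σ_H E[X_H] = 72057594037927936 · p^{15} = 72057594037927936 · 1/32768 = 2199023255552.
Numerically: E[X] ≈ 2.2e+12.

E[X] = 72057594037927936 · (1/2)^{15} = 2199023255552 ≈ 2.2e+12.


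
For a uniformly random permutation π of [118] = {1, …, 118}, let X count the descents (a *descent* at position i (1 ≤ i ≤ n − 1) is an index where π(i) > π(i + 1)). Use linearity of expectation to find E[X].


Write X = Σ X_I over i = 1, …, 117, with X_I the indicator of one descent.
There are 117 indicators.
For each fixed i, the pair (π(i), π(i+1)) is a uniformly random ordered pair of distinct values from {1, …, 118}; by symmetry P[π(i) > π(i+1)] = 1/2.
By linearity: E[X] = 117 · (1/2) = (118 − 1) · (1/2) = 117/2 ≈ 58.50000.

E[X] = 117/2 = 58.50000.
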